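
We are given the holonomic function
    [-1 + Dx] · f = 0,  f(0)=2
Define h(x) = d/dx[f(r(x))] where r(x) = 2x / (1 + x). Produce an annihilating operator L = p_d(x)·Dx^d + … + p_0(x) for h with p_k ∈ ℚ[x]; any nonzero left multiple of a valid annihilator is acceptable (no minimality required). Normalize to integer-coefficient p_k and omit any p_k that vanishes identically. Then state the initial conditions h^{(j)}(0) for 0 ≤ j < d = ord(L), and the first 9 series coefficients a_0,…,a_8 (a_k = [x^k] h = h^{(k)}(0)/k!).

L = -2·x + (-1 - 2·x - x^2)·Dx  (order 1).
h: a_k = 4, 0, -4, 16/3, -4, 16/15, 20/9, -512/105, 284/45, …
ICs: h(0) = 4.

f: a_k = 2, 2, 1, 1/3, 1/12, 1/60, 1/360, 1/2520, 1/20160, …
f∘r: x↦r, Dx↦Dx/r' in L_f ⇒ L₀.
h=h₀': d/dx-closure on L₀ ⇒ L.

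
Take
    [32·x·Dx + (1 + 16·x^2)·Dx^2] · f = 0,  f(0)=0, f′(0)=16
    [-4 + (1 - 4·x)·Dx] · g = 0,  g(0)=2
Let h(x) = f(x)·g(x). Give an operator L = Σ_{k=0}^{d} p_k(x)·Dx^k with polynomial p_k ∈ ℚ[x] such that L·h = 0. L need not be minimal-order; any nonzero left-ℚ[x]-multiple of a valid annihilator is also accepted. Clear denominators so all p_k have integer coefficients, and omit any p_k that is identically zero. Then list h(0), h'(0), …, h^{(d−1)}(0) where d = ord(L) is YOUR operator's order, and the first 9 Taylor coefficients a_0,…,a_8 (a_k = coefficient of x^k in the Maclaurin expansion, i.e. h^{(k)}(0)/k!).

f: a_k = 0, 16, 0, -256/3, 0, 4096/5, 0, -65536/7, 0, …
g: a_k = 2, 8, 32, 128, 512, 2048, 8192, 32768, 131072, …
Sym-product of L_f,L_g gives L₀ (≤ ord 2).
L = 128·x + (8 - 32·x + 256·x^2)·Dx + (-1 + 4·x - 16·x^2 + 64·x^3)·Dx^2  (order 2).
h: a_k = 0, 32, 128, 1024/3, 4096/3, 106496/15, 425984/15, 9961472/105, 39845888/105, …
ICs: h(0) = 0, h′(0) = 32.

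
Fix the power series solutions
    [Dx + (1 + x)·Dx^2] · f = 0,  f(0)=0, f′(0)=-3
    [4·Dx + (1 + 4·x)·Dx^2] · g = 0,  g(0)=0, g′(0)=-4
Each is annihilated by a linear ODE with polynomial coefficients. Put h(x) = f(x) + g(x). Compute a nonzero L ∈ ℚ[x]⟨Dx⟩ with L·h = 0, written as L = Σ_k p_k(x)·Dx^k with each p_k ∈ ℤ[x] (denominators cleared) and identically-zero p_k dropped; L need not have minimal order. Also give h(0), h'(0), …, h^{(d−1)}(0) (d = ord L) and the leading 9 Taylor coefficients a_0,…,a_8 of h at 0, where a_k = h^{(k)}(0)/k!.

L = 8·Dx + (10 + 16·x)·Dx^2 + (1 + 5·x + 4·x^2)·Dx^3  (order 3).
h: a_k = 0, -7, 19/2, -67/3, 259/4, -1027/5, 4099/6, -2341, 65539/8, …
ICs: h(0) = 0, h′(0) = -7, h′′(0) = 19.

f: a_k = 0, -3, 3/2, -1, 3/4, -3/5, 1/2, -3/7, 3/8, …
g: a_k = 0, -4, 8, -64/3, 64, -1024/5, 2048/3, -16384/7, 8192, …
Weyl lclm of L_f,L_g ⇒ L₀ (ord ≤ 4).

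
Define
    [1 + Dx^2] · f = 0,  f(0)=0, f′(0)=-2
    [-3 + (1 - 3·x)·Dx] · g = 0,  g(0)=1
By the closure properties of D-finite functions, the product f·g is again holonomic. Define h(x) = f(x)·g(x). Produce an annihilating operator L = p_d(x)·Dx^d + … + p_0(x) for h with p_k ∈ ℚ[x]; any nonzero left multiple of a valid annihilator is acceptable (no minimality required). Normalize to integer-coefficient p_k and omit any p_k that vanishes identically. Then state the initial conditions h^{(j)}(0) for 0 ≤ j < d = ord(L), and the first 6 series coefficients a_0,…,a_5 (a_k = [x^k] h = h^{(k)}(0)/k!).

f: a_k = 0, -2, 0, 1/3, 0, -1/60, …
g: a_k = 1, 3, 9, 27, 81, 243, …
f·g: L₀ = L_f ⊗_s L_g, ord ≤ 2·1.
L = (-1 + 3·x) + 6·Dx + (-1 + 3·x)·Dx^2  (order 2).
h: a_k = 0, -2, -6, -53/3, -53, -9541/60, …
ICs: h(0) = 0, h′(0) = -2.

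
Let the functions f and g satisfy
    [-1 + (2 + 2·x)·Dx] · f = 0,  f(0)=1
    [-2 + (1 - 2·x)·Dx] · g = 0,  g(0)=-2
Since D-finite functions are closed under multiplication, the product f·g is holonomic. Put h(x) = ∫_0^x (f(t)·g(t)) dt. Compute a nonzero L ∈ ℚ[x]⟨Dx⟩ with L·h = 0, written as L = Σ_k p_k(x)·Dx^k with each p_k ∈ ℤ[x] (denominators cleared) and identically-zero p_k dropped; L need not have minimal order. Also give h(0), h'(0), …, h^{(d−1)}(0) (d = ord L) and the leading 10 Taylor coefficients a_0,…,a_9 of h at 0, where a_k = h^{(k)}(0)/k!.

f: a_k = 1, 1/2, -1/8, 1/16, -5/128, 7/256, -21/1024, 33/2048, -429/32768, 715/65536, …
g: a_k = -2, -4, -8, -16, -32, -64, -128, -256, -512, -1024, …
L₀ := L_f ⊗_s L_g (sym. prod.), ord ≤ 1.
∫: right-multiply L₀ by Dx.
L = (5 + 2·x)·Dx + (-2 + 2·x + 4·x^2)·Dx^2  (order 2).
h: a_k = 0, -2, -5/2, -13/4, -157/32, -2507/320, -3345/256, -80259/3584, -321069/8192, -1141531/16384, …
ICs: h(0) = 0, h′(0) = -2.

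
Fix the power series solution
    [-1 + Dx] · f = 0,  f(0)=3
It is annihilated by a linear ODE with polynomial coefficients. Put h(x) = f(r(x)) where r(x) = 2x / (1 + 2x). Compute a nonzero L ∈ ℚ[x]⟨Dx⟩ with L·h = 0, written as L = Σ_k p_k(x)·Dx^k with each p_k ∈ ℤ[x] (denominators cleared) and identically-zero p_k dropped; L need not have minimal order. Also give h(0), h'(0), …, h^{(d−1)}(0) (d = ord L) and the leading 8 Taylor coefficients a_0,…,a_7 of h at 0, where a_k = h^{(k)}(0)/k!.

f: a_k = 3, 3, 3/2, 1/2, 1/8, 1/40, 1/240, 1/1680, …
h₀=f(r): pull back L_f along r ⇒ L₀.
L = -2 + (1 + 4·x + 4·x^2)·Dx  (order 1).
h: a_k = 3, 6, -6, 4, 2, -76/5, 604/15, -8728/105, …
ICs: h(0) = 3.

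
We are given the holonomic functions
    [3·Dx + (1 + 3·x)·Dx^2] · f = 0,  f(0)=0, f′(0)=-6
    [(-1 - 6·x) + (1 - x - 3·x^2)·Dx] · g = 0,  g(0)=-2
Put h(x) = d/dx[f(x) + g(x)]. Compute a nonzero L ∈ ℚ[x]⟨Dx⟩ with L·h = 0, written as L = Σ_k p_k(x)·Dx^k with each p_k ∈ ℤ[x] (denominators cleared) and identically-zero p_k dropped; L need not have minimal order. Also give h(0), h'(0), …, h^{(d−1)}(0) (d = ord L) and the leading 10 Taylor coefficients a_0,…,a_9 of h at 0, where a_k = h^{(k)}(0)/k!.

f: a_k = 0, -6, 9, -18, 81/2, -486/5, 243, -4374/7, 6561/4, -4374, …
g: a_k = -2, -2, -8, -14, -38, -80, -194, -434, -1016, -2318, …
Sum ⇒ L₀ = lclm(L_f,L_g) in ℚ(x)⟨Dx⟩.
Differentiate: ansatz ord ≤ ord L₀ ⇒ L.
L = (-270 - 1422·x - 3780·x^2 - 2916·x^3 - 2916·x^4) + (-24 - 468·x - 2736·x^2 - 5616·x^3 - 5994·x^4 - 4860·x^5)·Dx + (11 + 79·x + 129·x^2 - 171·x^3 - 783·x^4 - 1377·x^5 - 972·x^6)·Dx^2  (order 2).
h: a_k = -8, 2, -96, 10, -886, 294, -7412, 4994, -60228, 64438, …
ICs: h(0) = -8, h′(0) = 2.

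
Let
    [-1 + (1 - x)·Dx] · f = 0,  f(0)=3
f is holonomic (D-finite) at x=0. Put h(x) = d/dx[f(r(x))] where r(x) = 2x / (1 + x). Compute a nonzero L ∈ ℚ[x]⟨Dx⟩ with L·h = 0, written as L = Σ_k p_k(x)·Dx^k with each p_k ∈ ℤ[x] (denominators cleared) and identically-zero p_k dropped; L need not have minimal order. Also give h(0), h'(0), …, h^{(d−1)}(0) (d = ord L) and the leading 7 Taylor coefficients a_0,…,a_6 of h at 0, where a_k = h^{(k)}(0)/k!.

L = 2 + (-1 + x)·Dx  (order 1).
h: a_k = 6, 12, 18, 24, 30, 36, 42, …
ICs: h(0) = 6.

f: a_k = 3, 3, 3, 3, 3, 3, 3, …
Substitute x→r, Dx→(1/r')Dx; clear ⇒ L₀.
Differentiate: ansatz ord ≤ ord L₀ ⇒ L.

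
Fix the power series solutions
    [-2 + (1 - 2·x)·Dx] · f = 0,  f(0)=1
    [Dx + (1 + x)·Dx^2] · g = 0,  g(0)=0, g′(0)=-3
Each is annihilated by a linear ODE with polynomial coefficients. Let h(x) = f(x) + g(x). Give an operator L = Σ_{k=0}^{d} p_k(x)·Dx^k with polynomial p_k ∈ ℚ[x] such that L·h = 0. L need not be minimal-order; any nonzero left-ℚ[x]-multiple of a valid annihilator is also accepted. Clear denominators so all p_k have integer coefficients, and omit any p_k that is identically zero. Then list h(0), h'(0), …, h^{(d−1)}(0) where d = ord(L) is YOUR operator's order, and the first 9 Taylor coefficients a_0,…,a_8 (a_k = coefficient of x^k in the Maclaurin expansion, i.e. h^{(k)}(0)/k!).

L = (32 + 8·x)·Dx + (22 + 56·x + 16·x^2)·Dx^2 + (-5 + 3·x + 12·x^2 + 4·x^3)·Dx^3  (order 3).
h: a_k = 1, -1, 11/2, 7, 67/4, 157/5, 129/2, 893/7, 2051/8, …
ICs: h(0) = 1, h′(0) = -1, h′′(0) = 11.

f: a_k = 1, 2, 4, 8, 16, 32, 64, 128, 256, …
g: a_k = 0, -3, 3/2, -1, 3/4, -3/5, 1/2, -3/7, 3/8, …
L₀ := lclm(L_f,L_g); ord L₀ ≤ 1+2.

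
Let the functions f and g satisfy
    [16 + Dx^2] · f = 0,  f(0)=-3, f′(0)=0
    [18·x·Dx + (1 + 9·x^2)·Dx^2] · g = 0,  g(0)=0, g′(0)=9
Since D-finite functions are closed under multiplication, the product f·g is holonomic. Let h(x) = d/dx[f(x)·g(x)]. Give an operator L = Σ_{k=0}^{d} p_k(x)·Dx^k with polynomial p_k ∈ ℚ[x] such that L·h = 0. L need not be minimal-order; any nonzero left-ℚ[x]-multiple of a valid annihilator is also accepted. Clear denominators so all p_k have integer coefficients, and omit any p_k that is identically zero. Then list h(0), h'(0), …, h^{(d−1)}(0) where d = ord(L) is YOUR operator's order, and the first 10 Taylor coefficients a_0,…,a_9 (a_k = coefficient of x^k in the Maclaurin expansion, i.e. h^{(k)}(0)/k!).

L = (524992 + 14103936·x^2 + 183342528·x^4 + 608394240·x^6 + 1431032832·x^8 + 3627970560·x^10 + 8707129344·x^12) + (314208·x + 11036736·x^3 + 108591840·x^5 + 419904000·x^7 + 1209323520·x^9 + 2176782336·x^11)·Dx + (38012 + 1098792·x^2 + 14837580·x^4 + 64186992·x^6 + 209112192·x^8 + 589545216·x^10 + 1088391168·x^12)·Dx^2 + (19638·x + 689796·x^3 + 6786990·x^5 + 26244000·x^7 + 75582720·x^9 + 136048896·x^11)·Dx^3 + (325 + 13581·x^2 + 211167·x^4 + 1635147·x^6 + 7479540·x^8 + 22674816·x^10 + 34012224·x^12)·Dx^4  (order 4).
h: a_k = -27, 0, 891, 0, -6867, 0, 256503/5, 0, -2982933/7, 0, …
ICs: h(0) = -27, h′(0) = 0, h′′(0) = 1782, h′′′(0) = 0.

f: a_k = -3, 0, 24, 0, -32, 0, 256/15, 0, -512/105, 0, …
g: a_k = 0, 9, 0, -27, 0, 729/5, 0, -6561/7, 0, 6561, …
Sym-product of L_f,L_g gives L₀ (≤ ord 4).
h=h₀': d/dx-closure on L₀ ⇒ L.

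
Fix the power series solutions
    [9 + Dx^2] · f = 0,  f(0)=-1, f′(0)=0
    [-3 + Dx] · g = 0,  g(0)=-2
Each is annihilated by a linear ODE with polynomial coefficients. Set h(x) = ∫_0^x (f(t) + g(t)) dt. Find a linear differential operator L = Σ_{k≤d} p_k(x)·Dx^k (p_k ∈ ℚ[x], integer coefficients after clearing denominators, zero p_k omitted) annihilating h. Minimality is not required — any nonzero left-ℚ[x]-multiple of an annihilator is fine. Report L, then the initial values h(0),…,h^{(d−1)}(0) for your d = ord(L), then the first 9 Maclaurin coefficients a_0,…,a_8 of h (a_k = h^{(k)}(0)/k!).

L = -27·Dx + 9·Dx^2 - 3·Dx^3 + Dx^4  (order 4).
h: a_k = 0, -3, -3, -3/2, -9/4, -81/40, -27/40, -81/560, -243/2240, …
ICs: h(0) = 0, h′(0) = -3, h′′(0) = -6, h′′′(0) = -9.

f: a_k = -1, 0, 9/2, 0, -27/8, 0, 81/80, 0, -729/4480, …
g: a_k = -2, -6, -9, -9, -27/4, -81/20, -81/40, -243/280, -729/2240, …
f+g: L₀ = lclm(L_f,L_g), ord ≤ 2+1.
h=∫₀ˣh₀: take L = L₀·Dx.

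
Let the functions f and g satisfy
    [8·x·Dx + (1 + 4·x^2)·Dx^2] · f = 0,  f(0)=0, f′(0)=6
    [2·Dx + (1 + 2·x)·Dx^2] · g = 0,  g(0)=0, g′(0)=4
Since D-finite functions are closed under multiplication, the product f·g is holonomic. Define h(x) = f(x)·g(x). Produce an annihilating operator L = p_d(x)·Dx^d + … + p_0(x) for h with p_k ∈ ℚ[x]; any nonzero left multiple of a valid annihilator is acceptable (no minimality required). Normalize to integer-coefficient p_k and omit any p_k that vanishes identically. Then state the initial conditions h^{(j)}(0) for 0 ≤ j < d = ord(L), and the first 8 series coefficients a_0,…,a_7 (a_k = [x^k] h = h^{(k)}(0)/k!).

L = (192 + 704·x + 2560·x^2 + 9984·x^3 + 15360·x^4 + 13312·x^5 + 4096·x^7)·Dx + (72 + 992·x + 4928·x^2 + 15488·x^3 + 34816·x^4 + 47616·x^5 + 35840·x^6 + 6144·x^7 + 14336·x^8)·Dx^2 + (24 + 256·x + 1536·x^2 + 4992·x^3 + 11520·x^4 + 19968·x^5 + 24576·x^6 + 18432·x^7 + 6144·x^8 + 8192·x^9)·Dx^3 + (5 + 36·x + 148·x^2 + 448·x^3 + 1056·x^4 + 1920·x^5 + 2688·x^6 + 3072·x^7 + 2304·x^8 + 1024·x^9 + 1024·x^10)·Dx^4  (order 4).
h: a_k = 0, 0, 24, -24, 0, -16, 1664/15, -704/5, …
ICs: h(0) = 0, h′(0) = 0, h′′(0) = 48, h′′′(0) = -144.

f: a_k = 0, 6, 0, -8, 0, 96/5, 0, -384/7, …
g: a_k = 0, 4, -4, 16/3, -8, 64/5, -64/3, 256/7, …
f·g: L₀ = L_f ⊗_s L_g, ord ≤ 2·2.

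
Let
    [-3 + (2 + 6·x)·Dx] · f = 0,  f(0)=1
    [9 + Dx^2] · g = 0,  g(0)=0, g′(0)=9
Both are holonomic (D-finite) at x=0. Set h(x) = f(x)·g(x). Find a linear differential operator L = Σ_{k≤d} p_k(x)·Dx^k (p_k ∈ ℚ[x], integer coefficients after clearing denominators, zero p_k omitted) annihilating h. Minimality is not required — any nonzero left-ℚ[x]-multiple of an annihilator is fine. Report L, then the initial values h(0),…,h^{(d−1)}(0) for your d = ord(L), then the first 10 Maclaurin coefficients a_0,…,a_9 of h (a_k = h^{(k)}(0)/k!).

L = (63 + 216·x + 324·x^2) + (-12 - 36·x)·Dx + (4 + 24·x + 36·x^2)·Dx^2  (order 2).
h: a_k = 0, 9, 27/2, -189/8, -81/16, -4617/640, 59049/1280, -716607/7168, 16898949/71680, -135065475/229376, …
ICs: h(0) = 0, h′(0) = 9.

f: a_k = 1, 3/2, -9/8, 27/16, -405/128, 1701/256, -15309/1024, 72171/2048, -2814669/32768, 14073345/65536, …
g: a_k = 0, 9, 0, -27/2, 0, 243/40, 0, -729/560, 0, 729/4480, …
h₀=f·g: eliminate ⇒ L₀, order ≤ 1·2.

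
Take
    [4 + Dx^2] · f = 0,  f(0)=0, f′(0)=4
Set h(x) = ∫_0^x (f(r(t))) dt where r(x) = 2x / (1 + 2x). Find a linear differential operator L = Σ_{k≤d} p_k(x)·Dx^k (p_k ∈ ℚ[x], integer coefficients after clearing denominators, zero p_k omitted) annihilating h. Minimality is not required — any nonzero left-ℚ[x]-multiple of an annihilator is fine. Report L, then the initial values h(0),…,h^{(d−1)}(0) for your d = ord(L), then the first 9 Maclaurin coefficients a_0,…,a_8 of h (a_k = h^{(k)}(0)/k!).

f: a_k = 0, 4, 0, -8/3, 0, 8/15, 0, -16/315, 0, …
Substitute x→r, Dx→(1/r')Dx; clear ⇒ L₀.
h=∫h₀ ⇒ L = L₀·Dx.
L = 16·Dx + (4 + 24·x + 48·x^2 + 32·x^3)·Dx^2 + (1 + 8·x + 24·x^2 + 32·x^3 + 16·x^4)·Dx^3  (order 3).
h: a_k = 0, 0, 4, -16/3, 8/3, 64/5, -2752/45, 1280/7, -141376/315, …
ICs: h(0) = 0, h′(0) = 0, h′′(0) = 8.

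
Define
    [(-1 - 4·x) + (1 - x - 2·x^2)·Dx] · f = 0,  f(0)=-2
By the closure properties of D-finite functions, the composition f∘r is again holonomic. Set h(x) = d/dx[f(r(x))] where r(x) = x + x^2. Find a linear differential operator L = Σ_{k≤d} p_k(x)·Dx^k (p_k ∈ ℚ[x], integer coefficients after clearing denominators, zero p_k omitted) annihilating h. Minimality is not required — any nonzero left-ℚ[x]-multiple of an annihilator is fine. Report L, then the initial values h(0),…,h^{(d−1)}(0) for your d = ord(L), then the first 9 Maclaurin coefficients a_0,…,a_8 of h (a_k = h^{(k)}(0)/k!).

f: a_k = -2, -2, -6, -10, -22, -42, -86, -170, -342, …
h₀=f(r): pull back L_f along r ⇒ L₀.
h₀' ⇒ L via d/dx closure of L₀.
L = (8 + 10·x + 30·x^2 + 40·x^3 + 20·x^4) + (-1 - x + 5·x^2 + 10·x^3 + 10·x^4 + 4·x^5)·Dx  (order 1).
h: a_k = -2, -16, -66, -232, -800, -2628, -8358, -26112, -80262, …
ICs: h(0) = -2.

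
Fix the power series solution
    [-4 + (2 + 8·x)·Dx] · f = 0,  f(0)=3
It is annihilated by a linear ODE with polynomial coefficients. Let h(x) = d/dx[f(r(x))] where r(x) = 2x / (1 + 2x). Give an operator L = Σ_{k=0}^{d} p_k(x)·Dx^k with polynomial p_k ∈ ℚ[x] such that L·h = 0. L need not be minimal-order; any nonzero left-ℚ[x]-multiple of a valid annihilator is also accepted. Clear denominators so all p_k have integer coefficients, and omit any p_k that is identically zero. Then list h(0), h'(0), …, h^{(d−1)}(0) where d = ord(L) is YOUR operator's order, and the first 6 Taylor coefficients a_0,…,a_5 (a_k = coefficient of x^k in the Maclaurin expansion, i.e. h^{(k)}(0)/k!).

L = (-8 - 40·x) + (-1 - 12·x - 20·x^2)·Dx  (order 1).
h: a_k = 12, -96, 720, -5760, 48960, -433152, …
ICs: h(0) = 12.

f: a_k = 3, 6, -6, 12, -30, 84, …
h₀=f(r): pull back L_f along r ⇒ L₀.
Differentiate: ansatz ord ≤ ord L₀ ⇒ L.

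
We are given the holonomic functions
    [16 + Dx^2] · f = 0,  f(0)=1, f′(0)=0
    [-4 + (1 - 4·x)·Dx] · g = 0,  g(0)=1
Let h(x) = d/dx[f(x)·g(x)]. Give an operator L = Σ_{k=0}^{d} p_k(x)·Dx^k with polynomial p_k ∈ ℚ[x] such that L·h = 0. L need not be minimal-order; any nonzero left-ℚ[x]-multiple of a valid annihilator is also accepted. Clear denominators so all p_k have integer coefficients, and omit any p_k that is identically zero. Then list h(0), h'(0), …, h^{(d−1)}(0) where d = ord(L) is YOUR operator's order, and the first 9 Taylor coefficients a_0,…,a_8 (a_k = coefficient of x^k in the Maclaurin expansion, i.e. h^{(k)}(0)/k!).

L = (-16 - 128·x + 256·x^2) + (-8 + 32·x)·Dx + (1 - 8·x + 16·x^2)·Dx^2  (order 2).
h: a_k = 4, 16, 96, 1664/3, 8320/3, 199168/15, 2788352/45, 17846272/63, 8923136/7, …
ICs: h(0) = 4, h′(0) = 16.

f: a_k = 1, 0, -8, 0, 32/3, 0, -256/45, 0, 512/315, …
g: a_k = 1, 4, 16, 64, 256, 1024, 4096, 16384, 65536, …
f·g: L₀ = L_f ⊗_s L_g, ord ≤ 2·1.
h₀' ⇒ L via d/dx closure of L₀.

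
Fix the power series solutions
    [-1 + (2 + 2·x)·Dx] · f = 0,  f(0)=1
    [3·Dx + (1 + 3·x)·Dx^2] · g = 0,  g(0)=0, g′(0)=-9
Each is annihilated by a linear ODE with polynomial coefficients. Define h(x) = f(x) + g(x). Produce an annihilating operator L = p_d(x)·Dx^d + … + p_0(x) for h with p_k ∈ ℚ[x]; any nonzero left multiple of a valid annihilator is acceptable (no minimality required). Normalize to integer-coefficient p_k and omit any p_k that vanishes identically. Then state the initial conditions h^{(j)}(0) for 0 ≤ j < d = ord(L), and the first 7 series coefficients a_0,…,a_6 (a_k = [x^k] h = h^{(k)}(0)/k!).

L = (27 + 9·x)·Dx + (69 + 126·x + 45·x^2)·Dx^2 + (10 + 46·x + 54·x^2 + 18·x^3)·Dx^3  (order 3).
h: a_k = 1, -17/2, 107/8, -431/16, 7771/128, -186589/1280, 373227/1024, …
ICs: h(0) = 1, h′(0) = -17/2, h′′(0) = 107/4.

f: a_k = 1, 1/2, -1/8, 1/16, -5/128, 7/256, -21/1024, …
g: a_k = 0, -9, 27/2, -27, 243/4, -729/5, 729/2, …
f+g: L₀ = lclm(L_f,L_g), ord ≤ 1+2.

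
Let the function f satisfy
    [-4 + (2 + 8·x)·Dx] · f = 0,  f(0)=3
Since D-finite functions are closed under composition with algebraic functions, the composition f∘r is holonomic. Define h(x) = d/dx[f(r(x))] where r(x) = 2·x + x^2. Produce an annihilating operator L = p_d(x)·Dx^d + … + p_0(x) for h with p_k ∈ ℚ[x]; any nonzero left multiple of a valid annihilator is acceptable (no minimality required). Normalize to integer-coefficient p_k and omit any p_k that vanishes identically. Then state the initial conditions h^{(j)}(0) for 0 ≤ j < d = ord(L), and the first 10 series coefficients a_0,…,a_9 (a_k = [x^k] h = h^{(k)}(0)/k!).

L = -3 + (-1 - 9·x - 12·x^2 - 4·x^3)·Dx  (order 1).
h: a_k = 12, -36, 216, -1368, 9000, -60696, 416304, -2890224, 20249352, -142879320, …
ICs: h(0) = 12.

f: a_k = 3, 6, -6, 12, -30, 84, -252, 792, -2574, 8580, …
h₀=f(r): pull back L_f along r ⇒ L₀.
Differentiate: ansatz ord ≤ ord L₀ ⇒ L.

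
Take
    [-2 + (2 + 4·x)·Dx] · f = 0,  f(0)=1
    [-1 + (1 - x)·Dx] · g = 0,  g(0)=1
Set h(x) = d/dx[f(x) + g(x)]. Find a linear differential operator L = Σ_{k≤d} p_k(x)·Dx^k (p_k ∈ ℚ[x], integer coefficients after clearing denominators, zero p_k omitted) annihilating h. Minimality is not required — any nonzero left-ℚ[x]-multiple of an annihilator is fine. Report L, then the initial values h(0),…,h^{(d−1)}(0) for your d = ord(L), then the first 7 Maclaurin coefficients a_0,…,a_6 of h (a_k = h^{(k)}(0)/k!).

f: a_k = 1, 1, -1/2, 1/2, -5/8, 7/8, -21/16, …
g: a_k = 1, 1, 1, 1, 1, 1, 1, …
Sum ⇒ L₀ = lclm(L_f,L_g) in ℚ(x)⟨Dx⟩.
h₀' ⇒ L via d/dx closure of L₀.
L = (-4 - 2·x) + (-1 - 10·x - 7·x^2)·Dx + (1 + 2·x - x^2 - 2·x^3)·Dx^2  (order 2).
h: a_k = 2, 1, 9/2, 3/2, 75/8, -15/8, 343/16, …
ICs: h(0) = 2, h′(0) = 1.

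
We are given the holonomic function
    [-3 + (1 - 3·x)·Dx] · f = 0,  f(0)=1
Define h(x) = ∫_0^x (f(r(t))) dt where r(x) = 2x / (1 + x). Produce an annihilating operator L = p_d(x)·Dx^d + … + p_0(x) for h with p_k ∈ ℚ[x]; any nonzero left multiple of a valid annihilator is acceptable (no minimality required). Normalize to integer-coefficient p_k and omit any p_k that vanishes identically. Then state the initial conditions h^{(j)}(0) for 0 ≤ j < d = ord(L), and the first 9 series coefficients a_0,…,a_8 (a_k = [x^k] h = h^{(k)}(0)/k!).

f: a_k = 1, 3, 9, 27, 81, 243, 729, 2187, 6561, …
Substitute x→r, Dx→(1/r')Dx; clear ⇒ L₀.
∫: right-multiply L₀ by Dx.
L = 6·Dx + (-1 + 4·x + 5·x^2)·Dx^2  (order 2).
h: a_k = 0, 1, 3, 10, 75/2, 150, 625, 18750/7, 46875/4, …
ICs: h(0) = 0, h′(0) = 1.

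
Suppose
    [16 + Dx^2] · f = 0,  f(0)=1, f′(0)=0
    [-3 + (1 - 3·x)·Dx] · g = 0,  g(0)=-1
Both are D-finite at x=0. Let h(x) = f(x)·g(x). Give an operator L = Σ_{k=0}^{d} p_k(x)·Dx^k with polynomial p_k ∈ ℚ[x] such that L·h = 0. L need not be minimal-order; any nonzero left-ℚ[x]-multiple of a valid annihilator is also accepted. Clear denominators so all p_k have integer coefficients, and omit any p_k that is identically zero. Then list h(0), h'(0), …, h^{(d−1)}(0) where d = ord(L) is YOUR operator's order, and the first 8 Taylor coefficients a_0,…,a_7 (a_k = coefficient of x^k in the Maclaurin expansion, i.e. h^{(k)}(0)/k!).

L = (-16 + 48·x) + 6·Dx + (-1 + 3·x)·Dx^2  (order 2).
h: a_k = -1, -3, -1, -3, -59/3, -59, -7709/45, -7709/15, …
ICs: h(0) = -1, h′(0) = -3.

f: a_k = 1, 0, -8, 0, 32/3, 0, -256/45, 0, …
g: a_k = -1, -3, -9, -27, -81, -243, -729, -2187, …
Sym-product of L_f,L_g gives L₀ (≤ ord 2).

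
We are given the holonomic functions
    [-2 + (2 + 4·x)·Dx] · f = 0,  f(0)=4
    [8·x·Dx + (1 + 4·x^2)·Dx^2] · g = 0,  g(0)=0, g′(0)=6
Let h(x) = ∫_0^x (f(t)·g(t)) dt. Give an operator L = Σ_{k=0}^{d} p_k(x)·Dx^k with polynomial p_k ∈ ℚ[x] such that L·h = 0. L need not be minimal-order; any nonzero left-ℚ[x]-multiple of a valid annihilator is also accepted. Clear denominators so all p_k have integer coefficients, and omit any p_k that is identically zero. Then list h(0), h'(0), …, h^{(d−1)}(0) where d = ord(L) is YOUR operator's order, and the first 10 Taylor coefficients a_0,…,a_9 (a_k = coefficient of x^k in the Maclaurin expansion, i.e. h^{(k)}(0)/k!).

L = (3 - 8·x - 4·x^2)·Dx + (-2 + 4·x + 24·x^2 + 16·x^3)·Dx^2 + (1 + 4·x + 8·x^2 + 16·x^3 + 16·x^4)·Dx^3  (order 3).
h: a_k = 0, 0, 12, 8, -11, -4, 389/30, 409/35, -18853/560, -11167/630, …
ICs: h(0) = 0, h′(0) = 0, h′′(0) = 24.

f: a_k = 4, 4, -2, 2, -5/2, 7/2, -21/4, 33/4, -429/32, 715/32, …
g: a_k = 0, 6, 0, -8, 0, 96/5, 0, -384/7, 0, 512/3, …
Sym-product of L_f,L_g gives L₀ (≤ ord 2).
h=∫h₀ ⇒ L = L₀·Dx.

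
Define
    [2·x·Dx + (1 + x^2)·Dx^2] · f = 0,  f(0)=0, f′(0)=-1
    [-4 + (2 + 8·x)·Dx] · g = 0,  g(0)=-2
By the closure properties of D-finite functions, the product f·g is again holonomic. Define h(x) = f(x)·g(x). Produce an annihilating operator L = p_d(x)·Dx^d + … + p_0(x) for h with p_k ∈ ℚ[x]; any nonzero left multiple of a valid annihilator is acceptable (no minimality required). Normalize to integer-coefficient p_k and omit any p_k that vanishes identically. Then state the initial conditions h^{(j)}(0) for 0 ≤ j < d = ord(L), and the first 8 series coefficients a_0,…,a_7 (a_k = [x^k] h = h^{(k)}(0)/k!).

L = (12 - 4·x - 4·x^2) + (-4 - 14·x + 12·x^2 + 16·x^3)·Dx + (1 + 8·x + 17·x^2 + 8·x^3 + 16·x^4)·Dx^2  (order 2).
h: a_k = 0, 2, 4, -14/3, 20/3, -274/15, 812/15, -17054/105, …
ICs: h(0) = 0, h′(0) = 2.

f: a_k = 0, -1, 0, 1/3, 0, -1/5, 0, 1/7, …
g: a_k = -2, -4, 4, -8, 20, -56, 168, -528, …
h₀=f·g: eliminate ⇒ L₀, order ≤ 2·1.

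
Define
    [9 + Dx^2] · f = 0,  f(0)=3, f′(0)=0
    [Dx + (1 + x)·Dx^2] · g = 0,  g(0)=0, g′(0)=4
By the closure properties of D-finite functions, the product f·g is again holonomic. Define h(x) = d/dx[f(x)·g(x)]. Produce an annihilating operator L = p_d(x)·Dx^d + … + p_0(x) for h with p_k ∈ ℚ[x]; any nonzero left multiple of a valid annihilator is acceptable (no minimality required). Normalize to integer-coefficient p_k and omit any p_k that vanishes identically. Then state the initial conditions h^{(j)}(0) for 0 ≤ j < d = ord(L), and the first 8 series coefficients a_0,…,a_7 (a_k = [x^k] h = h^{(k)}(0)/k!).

L = (13743 + 107892·x + 319302·x^2 + 475308·x^3 + 381267·x^4 + 157464·x^5 + 26244·x^6) + (4104 + 24192·x + 53460·x^2 + 56700·x^3 + 29160·x^4 + 5832·x^5)·Dx + (4020 + 27828·x + 76770·x^2 + 109512·x^3 + 85698·x^4 + 34992·x^5 + 5832·x^6)·Dx^2 + (456 + 2688·x + 5940·x^2 + 6300·x^3 + 3240·x^4 + 648·x^5)·Dx^3 + (277 + 1760·x + 4588·x^2 + 6300·x^3 + 4815·x^4 + 1944·x^5 + 324·x^6)·Dx^4  (order 4).
h: a_k = 12, -12, -150, 96, 249/2, -105/2, -1083/20, 138/5, …
ICs: h(0) = 12, h′(0) = -12, h′′(0) = -300, h′′′(0) = 576.

f: a_k = 3, 0, -27/2, 0, 81/8, 0, -243/80, 0, …
g: a_k = 0, 4, -2, 4/3, -1, 4/5, -2/3, 4/7, …
Product ⇒ symmetric product L₀, ord ≤ 4.
h₀' ⇒ L via d/dx closure of L₀.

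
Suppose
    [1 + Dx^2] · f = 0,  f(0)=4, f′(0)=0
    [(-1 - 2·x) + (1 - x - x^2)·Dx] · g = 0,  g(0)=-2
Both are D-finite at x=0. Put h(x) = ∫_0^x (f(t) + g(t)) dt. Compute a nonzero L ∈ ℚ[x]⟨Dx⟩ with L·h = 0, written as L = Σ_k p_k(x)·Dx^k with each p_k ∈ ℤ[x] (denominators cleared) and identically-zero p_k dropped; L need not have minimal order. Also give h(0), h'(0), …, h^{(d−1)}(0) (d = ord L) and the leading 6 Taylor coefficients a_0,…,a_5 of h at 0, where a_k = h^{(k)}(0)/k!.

f: a_k = 4, 0, -2, 0, 1/6, 0, …
g: a_k = -2, -2, -4, -6, -10, -16, …
Sum ⇒ L₀ = lclm(L_f,L_g) in ℚ(x)⟨Dx⟩.
h=∫h₀ ⇒ L = L₀·Dx.
L = (-19 - 48·x - 31·x^2 - 24·x^3 - 5·x^4 - 2·x^5)·Dx + (5 - x - 4·x^2 - 7·x^3 - 6·x^4 - 3·x^5 - x^6)·Dx^2 + (-19 - 48·x - 31·x^2 - 24·x^3 - 5·x^4 - 2·x^5)·Dx^3 + (5 - x - 4·x^2 - 7·x^3 - 6·x^4 - 3·x^5 - x^6)·Dx^4  (order 4).
h: a_k = 0, 2, -1, -2, -3/2, -59/30, …
ICs: h(0) = 0, h′(0) = 2, h′′(0) = -2, h′′′(0) = -12.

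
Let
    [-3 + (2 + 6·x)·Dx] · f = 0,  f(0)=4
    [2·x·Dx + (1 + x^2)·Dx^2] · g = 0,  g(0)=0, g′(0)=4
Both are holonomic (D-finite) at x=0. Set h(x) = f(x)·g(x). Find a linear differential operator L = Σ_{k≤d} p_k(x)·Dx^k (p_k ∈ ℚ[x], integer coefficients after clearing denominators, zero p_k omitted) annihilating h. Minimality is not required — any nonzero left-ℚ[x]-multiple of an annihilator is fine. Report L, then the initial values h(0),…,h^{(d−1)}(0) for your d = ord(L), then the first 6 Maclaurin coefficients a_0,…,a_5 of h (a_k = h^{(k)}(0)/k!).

L = (27 - 12·x - 9·x^2) + (-12 - 28·x + 36·x^2 + 36·x^3)·Dx + (4 + 24·x + 40·x^2 + 24·x^3 + 36·x^4)·Dx^2  (order 2).
h: a_k = 0, 16, 24, -70/3, 19, -1657/40, …
ICs: h(0) = 0, h′(0) = 16.

f: a_k = 4, 6, -9/2, 27/4, -405/32, 1701/64, …
g: a_k = 0, 4, 0, -4/3, 0, 4/5, …
f·g: L₀ = L_f ⊗_s L_g, ord ≤ 1·2.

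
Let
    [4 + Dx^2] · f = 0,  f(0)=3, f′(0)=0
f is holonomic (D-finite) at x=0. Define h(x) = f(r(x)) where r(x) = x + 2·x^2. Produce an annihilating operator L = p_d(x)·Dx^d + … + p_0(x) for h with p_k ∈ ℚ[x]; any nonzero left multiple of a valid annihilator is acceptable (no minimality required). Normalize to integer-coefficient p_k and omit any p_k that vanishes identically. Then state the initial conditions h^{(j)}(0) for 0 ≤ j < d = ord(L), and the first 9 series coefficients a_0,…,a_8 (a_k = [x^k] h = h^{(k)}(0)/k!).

L = (4 + 48·x + 192·x^2 + 256·x^3) - 4·Dx + (1 + 4·x)·Dx^2  (order 2).
h: a_k = 3, 0, -6, -24, -22, 16, 716/15, 304/5, 1682/105, …
ICs: h(0) = 3, h′(0) = 0.

f: a_k = 3, 0, -6, 0, 2, 0, -4/15, 0, 2/105, …
L₀ from L_f via x↦r, Dx↦r'^{-1}Dx.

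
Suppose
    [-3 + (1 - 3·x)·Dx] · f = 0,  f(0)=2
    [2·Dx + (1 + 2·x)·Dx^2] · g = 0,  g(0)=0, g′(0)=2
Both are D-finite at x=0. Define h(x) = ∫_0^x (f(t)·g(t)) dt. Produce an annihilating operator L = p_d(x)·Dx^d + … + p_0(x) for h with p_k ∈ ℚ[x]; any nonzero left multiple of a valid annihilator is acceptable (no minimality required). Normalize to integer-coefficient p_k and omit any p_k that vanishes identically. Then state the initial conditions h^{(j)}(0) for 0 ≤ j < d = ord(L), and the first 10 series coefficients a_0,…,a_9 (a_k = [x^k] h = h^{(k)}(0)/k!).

f: a_k = 2, 6, 18, 54, 162, 486, 1458, 4374, 13122, 39366, …
g: a_k = 0, 2, -2, 8/3, -4, 32/5, -32/3, 128/7, -32, 512/9, …
L₀ := L_f ⊗_s L_g (sym. prod.), ord ≤ 2.
∫: right-multiply L₀ by Dx.
L = 6·Dx + (4 + 18·x)·Dx^2 + (-1 + x + 6·x^2)·Dx^3  (order 3).
h: a_k = 0, 0, 2, 8/3, 22/3, 16, 632/15, 11056/105, 9834/35, 233776/315, …
ICs: h(0) = 0, h′(0) = 0, h′′(0) = 4.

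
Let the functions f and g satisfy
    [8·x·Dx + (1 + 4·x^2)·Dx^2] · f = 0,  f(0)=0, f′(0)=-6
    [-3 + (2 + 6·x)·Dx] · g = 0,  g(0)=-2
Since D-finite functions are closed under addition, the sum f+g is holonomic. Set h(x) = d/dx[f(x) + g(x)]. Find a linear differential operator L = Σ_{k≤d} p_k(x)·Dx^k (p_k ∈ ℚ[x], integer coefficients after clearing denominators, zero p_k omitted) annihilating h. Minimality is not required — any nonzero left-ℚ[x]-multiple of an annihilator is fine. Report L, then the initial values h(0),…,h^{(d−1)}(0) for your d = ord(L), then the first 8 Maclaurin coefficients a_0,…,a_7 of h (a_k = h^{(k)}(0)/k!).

L = (-48 - 360·x + 576·x^2 + 864·x^3) + (-59 - 192·x - 120·x^2 + 2304·x^3 + 3024·x^4)·Dx + (-6 + 14·x + 144·x^2 + 272·x^3 + 672·x^4 + 864·x^5)·Dx^2  (order 2).
h: a_k = -9, 9/2, 111/8, 405/16, -20793/128, 45927/256, -111981/1024, 2814669/2048, …
ICs: h(0) = -9, h′(0) = 9/2.

f: a_k = 0, -6, 0, 8, 0, -96/5, 0, 384/7, …
g: a_k = -2, -3, 9/4, -27/8, 405/64, -1701/128, 15309/512, -72171/1024, …
Sum ⇒ L₀ = lclm(L_f,L_g) in ℚ(x)⟨Dx⟩.
Differentiate: ansatz ord ≤ ord L₀ ⇒ L.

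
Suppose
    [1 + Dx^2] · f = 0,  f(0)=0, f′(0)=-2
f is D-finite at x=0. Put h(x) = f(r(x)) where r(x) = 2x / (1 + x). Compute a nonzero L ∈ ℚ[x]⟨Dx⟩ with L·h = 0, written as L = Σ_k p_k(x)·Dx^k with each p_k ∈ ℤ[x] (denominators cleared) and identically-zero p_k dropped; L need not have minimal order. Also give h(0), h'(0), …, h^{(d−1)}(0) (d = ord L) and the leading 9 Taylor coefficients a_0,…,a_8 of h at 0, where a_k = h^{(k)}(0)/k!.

L = 4 + (2 + 6·x + 6·x^2 + 2·x^3)·Dx + (1 + 4·x + 6·x^2 + 4·x^3 + x^4)·Dx^2  (order 2).
h: a_k = 0, -4, 4, -4/3, -4, 172/15, -20, 8836/315, -1516/45, …
ICs: h(0) = 0, h′(0) = -4.

f: a_k = 0, -2, 0, 1/3, 0, -1/60, 0, 1/2520, 0, …
h₀=f(r): pull back L_f along r ⇒ L₀.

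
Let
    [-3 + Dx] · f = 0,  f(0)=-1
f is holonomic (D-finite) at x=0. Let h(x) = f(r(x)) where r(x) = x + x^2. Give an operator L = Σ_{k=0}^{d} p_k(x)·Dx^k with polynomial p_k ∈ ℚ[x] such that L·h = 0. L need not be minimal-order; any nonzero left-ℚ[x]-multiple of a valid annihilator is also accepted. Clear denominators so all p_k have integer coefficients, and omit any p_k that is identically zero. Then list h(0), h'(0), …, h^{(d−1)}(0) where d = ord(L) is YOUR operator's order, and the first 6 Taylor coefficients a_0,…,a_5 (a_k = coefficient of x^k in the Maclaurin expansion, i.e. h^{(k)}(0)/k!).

L = (-3 - 6·x) + Dx  (order 1).
h: a_k = -1, -3, -15/2, -27/2, -171/8, -1161/40, …
ICs: h(0) = -1.

f: a_k = -1, -3, -9/2, -9/2, -27/8, -81/40, …
Substitute x→r, Dx→(1/r')Dx; clear ⇒ L₀.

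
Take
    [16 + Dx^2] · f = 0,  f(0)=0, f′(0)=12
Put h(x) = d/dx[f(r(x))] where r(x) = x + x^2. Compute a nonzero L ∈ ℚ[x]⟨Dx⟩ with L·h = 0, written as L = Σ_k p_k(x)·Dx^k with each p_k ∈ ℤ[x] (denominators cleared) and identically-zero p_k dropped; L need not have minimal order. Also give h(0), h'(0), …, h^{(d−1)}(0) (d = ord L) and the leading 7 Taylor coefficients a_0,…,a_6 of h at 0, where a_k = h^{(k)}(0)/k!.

L = (28 + 128·x + 384·x^2 + 512·x^3 + 256·x^4) + (-6 - 12·x)·Dx + (1 + 4·x + 4·x^2)·Dx^2  (order 2).
h: a_k = 12, 24, -96, -384, -352, 576, 25856/15, …
ICs: h(0) = 12, h′(0) = 24.

f: a_k = 0, 12, 0, -32, 0, 128/5, 0, …
f∘r: x↦r, Dx↦Dx/r' in L_f ⇒ L₀.
h=h₀': d/dx-closure on L₀ ⇒ L.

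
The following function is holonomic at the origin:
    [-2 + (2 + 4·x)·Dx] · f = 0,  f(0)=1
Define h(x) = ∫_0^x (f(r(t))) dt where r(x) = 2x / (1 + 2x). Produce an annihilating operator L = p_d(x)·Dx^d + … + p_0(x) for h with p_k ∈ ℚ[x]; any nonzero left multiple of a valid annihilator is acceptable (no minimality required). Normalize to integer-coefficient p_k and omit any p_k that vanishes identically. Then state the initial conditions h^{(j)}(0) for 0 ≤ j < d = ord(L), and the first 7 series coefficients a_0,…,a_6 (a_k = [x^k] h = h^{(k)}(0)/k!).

f: a_k = 1, 1, -1/2, 1/2, -5/8, 7/8, -21/16, …
Substitute x→r, Dx→(1/r')Dx; clear ⇒ L₀.
Integrate: L := L₀·Dx.
L = -2·Dx + (1 + 8·x + 12·x^2)·Dx^2  (order 2).
h: a_k = 0, 1, 1, -2, 5, -74/5, 50, …
ICs: h(0) = 0, h′(0) = 1.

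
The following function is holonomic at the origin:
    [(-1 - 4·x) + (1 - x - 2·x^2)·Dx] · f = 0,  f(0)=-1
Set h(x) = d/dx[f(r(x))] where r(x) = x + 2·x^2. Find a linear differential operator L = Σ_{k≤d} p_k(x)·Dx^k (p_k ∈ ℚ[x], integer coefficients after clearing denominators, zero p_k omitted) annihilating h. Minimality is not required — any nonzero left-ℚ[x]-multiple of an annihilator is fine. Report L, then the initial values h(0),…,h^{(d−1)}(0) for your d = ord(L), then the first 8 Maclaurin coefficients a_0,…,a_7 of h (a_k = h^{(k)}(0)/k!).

L = (10 + 72·x + 240·x^2 + 544·x^3 + 1344·x^4 + 1920·x^5 + 1280·x^6) + (-1 - 7·x - 12·x^2 + 32·x^3 + 200·x^4 + 384·x^5 + 448·x^6 + 256·x^7)·Dx  (order 1).
h: a_k = -1, -10, -51, -212, -845, -3342, -12551, -46376, …
ICs: h(0) = -1.

f: a_k = -1, -1, -3, -5, -11, -21, -43, -85, …
h₀=f(r): pull back L_f along r ⇒ L₀.
h₀' ⇒ L via d/dx closure of L₀.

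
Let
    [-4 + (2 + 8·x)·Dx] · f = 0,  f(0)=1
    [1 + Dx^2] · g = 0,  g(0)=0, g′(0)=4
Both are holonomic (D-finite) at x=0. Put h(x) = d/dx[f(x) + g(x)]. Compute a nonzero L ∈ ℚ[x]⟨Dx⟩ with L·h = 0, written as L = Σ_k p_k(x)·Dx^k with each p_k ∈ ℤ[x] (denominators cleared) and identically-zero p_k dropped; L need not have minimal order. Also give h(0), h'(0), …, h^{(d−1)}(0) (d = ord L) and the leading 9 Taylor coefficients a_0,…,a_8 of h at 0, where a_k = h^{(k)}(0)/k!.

L = (-122 - 16·x - 32·x^2) + (-13 - 60·x - 48·x^2 - 64·x^3)·Dx + (-122 - 16·x - 32·x^2)·Dx^2 + (-13 - 60·x - 48·x^2 - 64·x^3)·Dx^3  (order 3).
h: a_k = 6, -4, 10, -40, 841/6, -504, 332639/180, -6864, 259459201/10080, …
ICs: h(0) = 6, h′(0) = -4, h′′(0) = 20.

f: a_k = 1, 2, -2, 4, -10, 28, -84, 264, -858, …
g: a_k = 0, 4, 0, -2/3, 0, 1/30, 0, -1/1260, 0, …
f+g: L₀ = lclm(L_f,L_g), ord ≤ 1+2.
h₀' ⇒ L via d/dx closure of L₀.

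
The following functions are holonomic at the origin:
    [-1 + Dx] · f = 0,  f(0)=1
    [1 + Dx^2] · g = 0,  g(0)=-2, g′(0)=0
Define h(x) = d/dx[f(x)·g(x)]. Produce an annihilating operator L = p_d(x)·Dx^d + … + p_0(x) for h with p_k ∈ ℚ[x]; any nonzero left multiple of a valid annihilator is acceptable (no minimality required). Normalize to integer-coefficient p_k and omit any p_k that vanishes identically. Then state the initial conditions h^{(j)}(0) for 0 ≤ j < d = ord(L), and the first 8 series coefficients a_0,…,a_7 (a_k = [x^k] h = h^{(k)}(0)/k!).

L = 2 - 2·Dx + Dx^2  (order 2).
h: a_k = -2, 0, 2, 4/3, 1/3, 0, -1/45, -2/315, …
ICs: h(0) = -2, h′(0) = 0.

f: a_k = 1, 1, 1/2, 1/6, 1/24, 1/120, 1/720, 1/5040, …
g: a_k = -2, 0, 1, 0, -1/12, 0, 1/360, 0, …
Product ⇒ symmetric product L₀, ord ≤ 2.
Differentiate: ansatz ord ≤ ord L₀ ⇒ L.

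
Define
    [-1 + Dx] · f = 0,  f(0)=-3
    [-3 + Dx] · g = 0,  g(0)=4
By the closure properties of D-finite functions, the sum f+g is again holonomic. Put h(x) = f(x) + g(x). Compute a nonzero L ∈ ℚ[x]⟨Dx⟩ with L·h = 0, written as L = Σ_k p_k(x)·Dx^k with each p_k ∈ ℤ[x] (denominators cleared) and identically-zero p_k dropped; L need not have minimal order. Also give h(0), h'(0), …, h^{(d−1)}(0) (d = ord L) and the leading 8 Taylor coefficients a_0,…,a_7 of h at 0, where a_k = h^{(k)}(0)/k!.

L = 3 - 4·Dx + Dx^2  (order 2).
h: a_k = 1, 9, 33/2, 35/2, 107/8, 323/40, 971/240, 583/336, …
ICs: h(0) = 1, h′(0) = 9.

f: a_k = -3, -3, -3/2, -1/2, -1/8, -1/40, -1/240, -1/1680, …
g: a_k = 4, 12, 18, 18, 27/2, 81/10, 81/20, 243/140, …
h₀=f+g: left-lcm gives L₀, ord ≤ 2.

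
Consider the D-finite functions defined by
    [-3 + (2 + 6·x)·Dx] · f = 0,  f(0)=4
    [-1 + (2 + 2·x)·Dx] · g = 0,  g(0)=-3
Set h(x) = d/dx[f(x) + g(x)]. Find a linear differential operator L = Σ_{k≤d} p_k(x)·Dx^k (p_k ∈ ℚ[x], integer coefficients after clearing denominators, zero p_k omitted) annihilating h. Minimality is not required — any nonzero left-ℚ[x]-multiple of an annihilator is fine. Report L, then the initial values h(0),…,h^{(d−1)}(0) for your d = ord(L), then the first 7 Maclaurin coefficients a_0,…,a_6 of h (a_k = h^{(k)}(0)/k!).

L = -9 + (-24 - 36·x)·Dx + (-4 - 16·x - 12·x^2)·Dx^2  (order 2).
h: a_k = 9/2, -33/4, 315/16, -1605/32, 33915/256, -183519/512, 2020095/2048, …
ICs: h(0) = 9/2, h′(0) = -33/4.

f: a_k = 4, 6, -9/2, 27/4, -405/32, 1701/64, -15309/256, …
g: a_k = -3, -3/2, 3/8, -3/16, 15/128, -21/256, 63/1024, …
h₀=f+g: left-lcm gives L₀, ord ≤ 2.
Derive L from L₀ (diff closure).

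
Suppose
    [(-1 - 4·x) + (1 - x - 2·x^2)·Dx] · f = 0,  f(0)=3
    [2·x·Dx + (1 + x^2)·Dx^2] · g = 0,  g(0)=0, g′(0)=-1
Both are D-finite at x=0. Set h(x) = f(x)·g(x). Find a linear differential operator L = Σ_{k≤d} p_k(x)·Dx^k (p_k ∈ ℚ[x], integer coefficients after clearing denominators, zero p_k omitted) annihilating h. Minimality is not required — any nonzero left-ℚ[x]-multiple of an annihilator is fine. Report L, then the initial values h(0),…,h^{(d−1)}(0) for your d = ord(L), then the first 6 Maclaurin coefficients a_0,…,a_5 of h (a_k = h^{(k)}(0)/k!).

L = (4 + 2·x + 12·x^2) + (2 + 6·x + 4·x^2 + 12·x^3)·Dx + (-1 + x + x^2 + x^3 + 2·x^4)·Dx^2  (order 2).
h: a_k = 0, -3, -3, -8, -14, -153/5, …
ICs: h(0) = 0, h′(0) = -3.

f: a_k = 3, 3, 9, 15, 33, 63, …
g: a_k = 0, -1, 0, 1/3, 0, -1/5, …
Sym-product of L_f,L_g gives L₀ (≤ ord 2).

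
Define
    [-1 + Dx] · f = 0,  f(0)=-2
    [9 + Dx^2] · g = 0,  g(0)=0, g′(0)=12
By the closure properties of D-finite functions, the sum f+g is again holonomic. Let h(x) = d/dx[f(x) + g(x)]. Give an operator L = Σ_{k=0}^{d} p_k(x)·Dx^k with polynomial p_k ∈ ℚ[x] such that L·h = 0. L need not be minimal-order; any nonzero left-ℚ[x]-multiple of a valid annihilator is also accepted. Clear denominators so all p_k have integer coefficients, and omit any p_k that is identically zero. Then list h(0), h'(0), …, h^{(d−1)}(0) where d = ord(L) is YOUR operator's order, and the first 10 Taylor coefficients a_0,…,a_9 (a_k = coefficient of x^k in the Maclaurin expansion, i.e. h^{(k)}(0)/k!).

L = 9 - 9·Dx + Dx^2 - Dx^3  (order 3).
h: a_k = 10, -2, -55, -1/3, 485/12, -1/60, -875/72, -1/2520, 7873/4032, -1/181440, …
ICs: h(0) = 10, h′(0) = -2, h′′(0) = -110.

f: a_k = -2, -2, -1, -1/3, -1/12, -1/60, -1/360, -1/2520, -1/20160, -1/181440, …
g: a_k = 0, 12, 0, -18, 0, 81/10, 0, -243/140, 0, 243/1120, …
Weyl lclm of L_f,L_g ⇒ L₀ (ord ≤ 3).
h=h₀': d/dx-closure on L₀ ⇒ L.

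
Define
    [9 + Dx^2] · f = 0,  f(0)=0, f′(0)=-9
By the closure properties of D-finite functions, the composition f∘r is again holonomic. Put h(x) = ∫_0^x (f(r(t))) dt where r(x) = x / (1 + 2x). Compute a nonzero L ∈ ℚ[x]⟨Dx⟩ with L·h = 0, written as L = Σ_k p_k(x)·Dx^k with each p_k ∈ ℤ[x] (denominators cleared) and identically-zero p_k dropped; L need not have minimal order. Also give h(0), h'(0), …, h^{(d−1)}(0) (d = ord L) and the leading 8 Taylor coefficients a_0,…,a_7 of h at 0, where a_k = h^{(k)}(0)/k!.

f: a_k = 0, -9, 0, 27/2, 0, -243/40, 0, 729/560, …
h₀=f(r): pull back L_f along r ⇒ L₀.
h=∫h₀ ⇒ L = L₀·Dx.
L = 9·Dx + (4 + 24·x + 48·x^2 + 32·x^3)·Dx^2 + (1 + 8·x + 24·x^2 + 32·x^3 + 16·x^4)·Dx^3  (order 3).
h: a_k = 0, 0, -9/2, 6, -45/8, -9/5, 2319/80, -2925/28, …
ICs: h(0) = 0, h′(0) = 0, h′′(0) = -9.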